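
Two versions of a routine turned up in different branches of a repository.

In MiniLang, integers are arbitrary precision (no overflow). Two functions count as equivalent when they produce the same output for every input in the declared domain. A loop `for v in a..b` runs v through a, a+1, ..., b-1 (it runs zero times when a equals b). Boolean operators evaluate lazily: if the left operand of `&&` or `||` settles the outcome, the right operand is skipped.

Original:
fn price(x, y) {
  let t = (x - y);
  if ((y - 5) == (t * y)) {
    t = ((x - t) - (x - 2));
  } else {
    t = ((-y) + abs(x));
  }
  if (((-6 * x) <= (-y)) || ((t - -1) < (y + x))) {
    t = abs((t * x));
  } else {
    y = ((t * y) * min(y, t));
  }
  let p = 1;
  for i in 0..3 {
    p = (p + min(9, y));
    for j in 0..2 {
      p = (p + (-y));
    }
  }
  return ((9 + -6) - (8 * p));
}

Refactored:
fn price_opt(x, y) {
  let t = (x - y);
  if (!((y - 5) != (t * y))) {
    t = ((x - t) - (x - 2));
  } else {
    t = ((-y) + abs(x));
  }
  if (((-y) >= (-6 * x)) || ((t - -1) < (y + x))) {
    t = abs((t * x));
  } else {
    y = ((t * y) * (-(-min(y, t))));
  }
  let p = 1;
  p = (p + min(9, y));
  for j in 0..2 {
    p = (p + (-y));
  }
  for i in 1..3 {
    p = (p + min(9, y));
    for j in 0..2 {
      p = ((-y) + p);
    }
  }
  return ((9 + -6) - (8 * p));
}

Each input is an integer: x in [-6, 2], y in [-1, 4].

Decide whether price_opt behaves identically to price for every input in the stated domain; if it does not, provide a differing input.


Differences: comparison usage differs; also statement counts differ; also min/max/abs usage differs; also arithmetic usage differs; also loop structure differs; also boolean connective usage differs; also constant usage differs — yet all 54 inputs agree.
verdict: equivalent


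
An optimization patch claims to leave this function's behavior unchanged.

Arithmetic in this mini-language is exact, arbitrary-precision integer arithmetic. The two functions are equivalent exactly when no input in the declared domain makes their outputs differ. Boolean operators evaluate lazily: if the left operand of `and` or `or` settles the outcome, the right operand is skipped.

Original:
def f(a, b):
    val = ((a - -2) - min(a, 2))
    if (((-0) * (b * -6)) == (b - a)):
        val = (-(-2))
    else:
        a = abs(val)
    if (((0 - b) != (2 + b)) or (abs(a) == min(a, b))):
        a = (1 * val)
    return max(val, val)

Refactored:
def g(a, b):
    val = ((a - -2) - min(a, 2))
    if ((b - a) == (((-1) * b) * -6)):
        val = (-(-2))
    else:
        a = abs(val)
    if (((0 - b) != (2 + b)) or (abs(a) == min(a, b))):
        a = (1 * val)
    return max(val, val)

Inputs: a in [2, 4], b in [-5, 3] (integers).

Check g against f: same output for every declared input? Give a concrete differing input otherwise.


At a=3, b=3: f gives 2, g gives 3.
verdict: not equivalent; witness: a=3, b=3


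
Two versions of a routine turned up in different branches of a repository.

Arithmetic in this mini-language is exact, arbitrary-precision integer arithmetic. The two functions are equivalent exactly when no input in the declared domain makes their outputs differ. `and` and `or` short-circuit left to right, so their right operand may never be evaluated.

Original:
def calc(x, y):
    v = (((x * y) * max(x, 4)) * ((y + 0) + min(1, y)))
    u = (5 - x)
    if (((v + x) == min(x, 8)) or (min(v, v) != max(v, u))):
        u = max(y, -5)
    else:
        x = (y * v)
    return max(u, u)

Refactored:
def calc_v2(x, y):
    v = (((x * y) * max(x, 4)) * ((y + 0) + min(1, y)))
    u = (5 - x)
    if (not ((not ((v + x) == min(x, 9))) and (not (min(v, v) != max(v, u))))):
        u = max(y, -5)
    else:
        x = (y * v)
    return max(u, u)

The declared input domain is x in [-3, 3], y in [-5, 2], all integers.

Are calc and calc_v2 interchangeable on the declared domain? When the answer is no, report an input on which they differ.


Equivalent. The suspicious edit (`8` became `9`) never changes the result for any input inside the declared domain.
Across all 56 domain points the two functions coincide.
Spot check at x=-1, y=-1 — calc: v := -8 | u := 6 | (((v + x) == min(x, 8)) or (min(v, v) != max(v, u))): true | u := -1 | result -1. calc_v2: v := -8 | u := 6 | (not ((not ((v + x) == min(x, 9))) and (not (min(v, v) != max(v, u))))): true | u := -1 | result -1. Both give -1.
verdict: equivalent


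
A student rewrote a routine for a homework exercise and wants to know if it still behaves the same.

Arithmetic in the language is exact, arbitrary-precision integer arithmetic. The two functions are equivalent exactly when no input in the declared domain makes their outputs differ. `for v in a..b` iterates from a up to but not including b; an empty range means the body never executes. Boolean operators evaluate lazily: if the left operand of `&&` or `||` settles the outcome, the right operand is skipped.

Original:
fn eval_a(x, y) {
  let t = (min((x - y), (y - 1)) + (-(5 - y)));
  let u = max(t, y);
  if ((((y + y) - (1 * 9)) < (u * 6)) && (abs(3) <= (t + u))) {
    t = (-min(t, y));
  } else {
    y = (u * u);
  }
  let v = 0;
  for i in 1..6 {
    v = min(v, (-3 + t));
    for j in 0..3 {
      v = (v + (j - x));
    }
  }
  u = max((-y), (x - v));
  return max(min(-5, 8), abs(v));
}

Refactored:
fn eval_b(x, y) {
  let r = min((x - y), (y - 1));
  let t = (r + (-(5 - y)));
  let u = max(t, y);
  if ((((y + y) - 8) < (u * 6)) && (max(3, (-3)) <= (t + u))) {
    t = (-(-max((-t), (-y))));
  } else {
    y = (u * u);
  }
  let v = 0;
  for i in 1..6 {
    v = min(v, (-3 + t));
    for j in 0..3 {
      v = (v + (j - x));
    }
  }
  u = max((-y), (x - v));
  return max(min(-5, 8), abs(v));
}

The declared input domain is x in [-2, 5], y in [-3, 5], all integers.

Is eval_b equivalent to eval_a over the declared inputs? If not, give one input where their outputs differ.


Equivalent. The suspicious edit (`9` became `8`) never changes the result for any input inside the declared domain.
Every one of the 72 inputs gives matching results.
Spot check at x=0, y=5 — eval_a: t = -5; u = 5; ((((y + y) - (1 * 9)) < (u * 6)) && (abs(3) <= (t + u))) -> false; y = 25; v = 0; [i=1]; v = -8; [j=0]; v = -8; [j=1]; v = -7; [j=2]; v = -5; [i=2]; v = -8; [j=0]; v = -8; [j=1]; v = -7; [j=2]; v = -5; [i=3]; v = -8; [j=0]; v = -8; [j=1]; v = -7; [j=2]; v = -5; [i=4]; v = -8; [j=0]; v = -8; [j=1]; v = -7; [j=2]; v = -5; [i=5]; v = -8; [j=0]; v = -8; [j=1]; v = -7; [j=2]; v = -5; u = 5; return 5. eval_b: r = -5; t = -5; u = 5; ((((y + y) - 8) < (u * 6)) && (max(3, (-3)) <= (t + u))) -> false; y = 25; v = 0; [i=1]; v = -8; [j=0]; v = -8; [j=1]; v = -7; [j=2]; v = -5; [i=2]; v = -8; [j=0]; v = -8; [j=1]; v = -7; [j=2]; v = -5; [i=3]; v = -8; [j=0]; v = -8; [j=1]; v = -7; [j=2]; v = -5; [i=4]; v = -8; [j=0]; v = -8; [j=1]; v = -7; [j=2]; v = -5; [i=5]; v = -8; [j=0]; v = -8; [j=1]; v = -7; [j=2]; v = -5; u = 5; return 5. Both give 5.
verdict: equivalent


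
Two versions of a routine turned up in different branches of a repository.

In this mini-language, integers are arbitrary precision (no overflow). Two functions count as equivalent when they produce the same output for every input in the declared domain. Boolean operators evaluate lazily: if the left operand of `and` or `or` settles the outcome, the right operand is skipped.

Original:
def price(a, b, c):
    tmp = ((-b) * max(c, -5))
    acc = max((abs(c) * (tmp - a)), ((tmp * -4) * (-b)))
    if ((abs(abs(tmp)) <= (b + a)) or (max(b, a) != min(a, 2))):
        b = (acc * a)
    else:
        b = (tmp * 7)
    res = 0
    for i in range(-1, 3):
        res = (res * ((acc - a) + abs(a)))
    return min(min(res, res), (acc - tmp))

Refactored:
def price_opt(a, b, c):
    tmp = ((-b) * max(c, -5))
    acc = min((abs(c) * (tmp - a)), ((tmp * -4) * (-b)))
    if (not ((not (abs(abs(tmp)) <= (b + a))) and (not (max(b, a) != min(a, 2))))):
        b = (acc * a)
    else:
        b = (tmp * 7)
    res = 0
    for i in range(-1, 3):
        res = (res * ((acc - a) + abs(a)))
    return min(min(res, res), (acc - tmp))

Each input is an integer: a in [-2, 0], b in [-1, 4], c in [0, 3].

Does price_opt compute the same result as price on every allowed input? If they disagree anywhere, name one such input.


These are not equivalent — on a=-2, b=-1, c=1 the outputs split (0 vs -5).
price: tmp := 1 | acc := 3 | ((abs(abs(tmp)) <= (b + a)) or (max(b, a) != min(a, 2))): true | b := -6 | res := 0 | iter i=-1: | res := 0 | iter i=0: | res := 0 | iter i=1: | res := 0 | iter i=2: | res := 0 | result 0
price_opt: tmp := 1 | acc := -4 | (not ((not (abs(abs(tmp)) <= (b + a))) and (not (max(b, a) != min(a, 2))))): true | b := 8 | res := 0 | iter i=-1: | res := 0 | iter i=0: | res := 0 | iter i=1: | res := 0 | iter i=2: | res := 0 | result -5
verdict: not equivalent; witness: a=-2, b=-1, c=1


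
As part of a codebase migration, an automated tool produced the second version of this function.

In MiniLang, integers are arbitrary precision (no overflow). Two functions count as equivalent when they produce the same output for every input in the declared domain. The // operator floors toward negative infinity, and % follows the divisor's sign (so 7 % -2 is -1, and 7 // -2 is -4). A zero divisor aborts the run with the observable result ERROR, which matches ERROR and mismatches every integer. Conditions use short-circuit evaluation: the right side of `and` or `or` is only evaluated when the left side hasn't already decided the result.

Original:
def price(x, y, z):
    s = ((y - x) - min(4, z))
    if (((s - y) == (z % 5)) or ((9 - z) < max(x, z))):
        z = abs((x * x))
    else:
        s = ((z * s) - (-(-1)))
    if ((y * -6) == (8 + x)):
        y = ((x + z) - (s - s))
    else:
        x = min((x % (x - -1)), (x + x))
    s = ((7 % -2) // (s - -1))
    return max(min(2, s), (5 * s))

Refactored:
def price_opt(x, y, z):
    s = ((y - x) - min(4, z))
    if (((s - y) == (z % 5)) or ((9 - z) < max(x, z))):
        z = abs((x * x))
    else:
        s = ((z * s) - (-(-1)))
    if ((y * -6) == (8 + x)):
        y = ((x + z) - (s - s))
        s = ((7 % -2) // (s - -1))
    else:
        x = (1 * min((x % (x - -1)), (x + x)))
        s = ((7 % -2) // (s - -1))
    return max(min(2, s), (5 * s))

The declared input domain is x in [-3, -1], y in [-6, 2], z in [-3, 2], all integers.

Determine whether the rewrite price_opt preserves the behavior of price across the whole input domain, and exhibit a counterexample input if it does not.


The two versions differ — the changes include constant usage differs, plus statement counts differ, plus arithmetic usage differs.
As a probe, take x=-3, y=1, z=2: price runs s=2, then (((s - y) == (z % 5)) or ((9 - z) < max(x, z))) is false, then s=3, then ((y * -6) == (8 + x)) is false, then x=-6, then s=-1, then returns -1; price_opt runs s=2, then (((s - y) == (z % 5)) or ((9 - z) < max(x, z))) is false, then s=3, then ((y * -6) == (8 + x)) is false, then x=-6, then s=-1, then returns -1; both end at -1.
Sweeping the whole domain (162 inputs) finds no disagreement.
verdict: equivalent


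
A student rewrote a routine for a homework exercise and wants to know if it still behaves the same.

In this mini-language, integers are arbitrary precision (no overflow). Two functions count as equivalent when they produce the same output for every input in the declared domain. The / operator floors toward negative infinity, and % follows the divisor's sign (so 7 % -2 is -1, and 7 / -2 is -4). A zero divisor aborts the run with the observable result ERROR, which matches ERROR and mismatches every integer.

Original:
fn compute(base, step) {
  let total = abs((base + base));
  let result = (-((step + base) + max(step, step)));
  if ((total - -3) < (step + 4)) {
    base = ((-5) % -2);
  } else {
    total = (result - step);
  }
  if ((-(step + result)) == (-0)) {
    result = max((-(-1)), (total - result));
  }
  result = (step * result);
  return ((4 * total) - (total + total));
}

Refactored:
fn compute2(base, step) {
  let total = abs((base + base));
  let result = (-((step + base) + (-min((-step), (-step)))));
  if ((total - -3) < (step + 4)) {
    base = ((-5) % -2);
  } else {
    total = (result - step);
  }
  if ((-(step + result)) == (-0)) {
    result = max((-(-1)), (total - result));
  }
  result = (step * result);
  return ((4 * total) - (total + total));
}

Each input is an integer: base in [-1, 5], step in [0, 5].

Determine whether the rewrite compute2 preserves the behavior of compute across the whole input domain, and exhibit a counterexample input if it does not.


Reading the diff, among the changes: min/max/abs usage differs.
One worked example (base=5, step=1) — compute: total=10, then result=-7, then ((total - -3) < (step + 4)) is false, then total=-8, then ((-(step + result)) == (-0)) is false, then result=-7, then returns -16; compute2: total=10, then result=-7, then ((total - -3) < (step + 4)) is false, then total=-8, then ((-(step + result)) == (-0)) is false, then result=-7, then returns -16; agreement on -16.
Sweeping the whole domain (42 inputs) finds no disagreement.
verdict: equivalent


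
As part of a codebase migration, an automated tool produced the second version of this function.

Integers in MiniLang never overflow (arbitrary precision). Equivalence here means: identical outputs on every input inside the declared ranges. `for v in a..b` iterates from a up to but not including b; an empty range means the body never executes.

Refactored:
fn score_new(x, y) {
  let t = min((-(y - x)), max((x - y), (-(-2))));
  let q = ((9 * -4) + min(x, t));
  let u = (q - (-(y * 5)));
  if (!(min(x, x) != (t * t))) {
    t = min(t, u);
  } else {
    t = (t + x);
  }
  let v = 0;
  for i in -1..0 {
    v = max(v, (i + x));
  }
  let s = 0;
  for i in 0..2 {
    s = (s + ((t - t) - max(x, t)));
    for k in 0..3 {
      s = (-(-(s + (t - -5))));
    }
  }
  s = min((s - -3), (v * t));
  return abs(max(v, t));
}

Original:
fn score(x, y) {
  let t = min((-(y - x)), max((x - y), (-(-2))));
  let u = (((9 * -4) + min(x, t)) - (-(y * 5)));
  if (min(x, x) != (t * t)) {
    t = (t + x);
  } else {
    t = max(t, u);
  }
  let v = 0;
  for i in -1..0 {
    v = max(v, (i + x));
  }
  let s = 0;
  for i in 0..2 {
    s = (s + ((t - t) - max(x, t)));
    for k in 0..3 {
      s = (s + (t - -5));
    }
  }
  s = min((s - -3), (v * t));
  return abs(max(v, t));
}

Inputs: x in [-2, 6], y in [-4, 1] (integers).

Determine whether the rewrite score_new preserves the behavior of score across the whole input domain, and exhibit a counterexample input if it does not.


On input x=1, y=0, score returns 1 while score_new returns 0.
verdict: not equivalent; witness: x=1, y=0


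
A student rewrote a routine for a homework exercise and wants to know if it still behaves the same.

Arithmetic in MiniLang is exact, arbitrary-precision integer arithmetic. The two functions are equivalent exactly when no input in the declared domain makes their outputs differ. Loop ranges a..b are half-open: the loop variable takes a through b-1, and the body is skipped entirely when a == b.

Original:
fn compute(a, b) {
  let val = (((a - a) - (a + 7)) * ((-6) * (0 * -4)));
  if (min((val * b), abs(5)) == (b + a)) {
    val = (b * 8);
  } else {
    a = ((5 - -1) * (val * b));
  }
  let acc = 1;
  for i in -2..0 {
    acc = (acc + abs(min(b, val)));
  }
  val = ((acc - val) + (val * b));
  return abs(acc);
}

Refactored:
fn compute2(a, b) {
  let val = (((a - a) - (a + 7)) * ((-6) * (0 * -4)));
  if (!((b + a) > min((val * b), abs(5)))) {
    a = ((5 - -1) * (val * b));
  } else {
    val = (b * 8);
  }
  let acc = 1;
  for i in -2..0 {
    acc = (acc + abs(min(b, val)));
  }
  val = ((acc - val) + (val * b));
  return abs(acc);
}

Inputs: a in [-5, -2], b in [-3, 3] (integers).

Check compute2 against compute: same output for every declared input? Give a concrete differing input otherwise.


The rewrite breaks on a=-3, b=3, where the results are 7 and 1.
compute: val=0, then (min((val * b), abs(5)) == (b + a)) is true, then val=24, then acc=1, then (i=-2), then acc=4, then (i=-1), then acc=7, then val=55, then returns 7
compute2: val=0, then (!((b + a) > min((val * b), abs(5)))) is true, then a=0, then acc=1, then (i=-2), then acc=1, then (i=-1), then acc=1, then val=1, then returns 1
verdict: not equivalent; witness: a=-3, b=3


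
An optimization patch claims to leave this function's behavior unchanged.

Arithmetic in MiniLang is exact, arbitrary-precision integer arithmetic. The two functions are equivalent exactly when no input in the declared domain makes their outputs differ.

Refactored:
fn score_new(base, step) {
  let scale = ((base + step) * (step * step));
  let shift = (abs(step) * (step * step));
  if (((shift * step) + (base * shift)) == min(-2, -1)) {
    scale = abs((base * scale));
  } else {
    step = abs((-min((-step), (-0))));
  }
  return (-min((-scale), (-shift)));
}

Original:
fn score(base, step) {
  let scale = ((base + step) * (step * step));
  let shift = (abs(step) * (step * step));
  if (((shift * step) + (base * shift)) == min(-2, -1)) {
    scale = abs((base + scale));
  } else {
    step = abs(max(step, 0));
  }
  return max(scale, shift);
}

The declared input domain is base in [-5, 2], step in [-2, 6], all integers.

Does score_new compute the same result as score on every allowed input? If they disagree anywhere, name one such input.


These are not equivalent — on base=-3, step=1 the outputs split (5 vs 6).
score: scale = -2; shift = 1; (((shift * step) + (base * shift)) == min(-2, -1)) -> true; scale = 5; return 5
score_new: scale = -2; shift = 1; (((shift * step) + (base * shift)) == min(-2, -1)) -> true; scale = 6; return 6
verdict: not equivalent; witness: base=-3, step=1


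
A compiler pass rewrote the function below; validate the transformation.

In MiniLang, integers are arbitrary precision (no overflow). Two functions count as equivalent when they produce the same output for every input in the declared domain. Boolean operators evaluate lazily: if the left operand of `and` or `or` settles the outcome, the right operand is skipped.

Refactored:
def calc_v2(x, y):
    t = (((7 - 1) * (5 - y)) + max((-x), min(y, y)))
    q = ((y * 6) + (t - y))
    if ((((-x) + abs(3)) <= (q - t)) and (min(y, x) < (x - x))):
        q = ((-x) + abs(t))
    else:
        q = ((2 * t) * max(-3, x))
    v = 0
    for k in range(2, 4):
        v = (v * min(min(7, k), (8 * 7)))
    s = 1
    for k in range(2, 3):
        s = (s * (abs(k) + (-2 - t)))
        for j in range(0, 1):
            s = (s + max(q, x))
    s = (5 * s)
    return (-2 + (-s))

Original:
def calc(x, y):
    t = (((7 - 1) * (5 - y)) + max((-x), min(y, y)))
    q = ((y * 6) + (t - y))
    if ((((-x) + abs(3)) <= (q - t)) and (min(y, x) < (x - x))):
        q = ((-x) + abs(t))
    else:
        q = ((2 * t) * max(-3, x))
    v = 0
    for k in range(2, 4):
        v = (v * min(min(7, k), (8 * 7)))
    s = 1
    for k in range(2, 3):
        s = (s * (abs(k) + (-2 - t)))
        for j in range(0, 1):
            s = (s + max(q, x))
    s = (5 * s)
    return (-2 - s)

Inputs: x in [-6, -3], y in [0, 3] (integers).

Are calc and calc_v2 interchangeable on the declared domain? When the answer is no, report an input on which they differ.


Differences: arithmetic usage differs — yet all 16 inputs agree.
verdict: equivalent


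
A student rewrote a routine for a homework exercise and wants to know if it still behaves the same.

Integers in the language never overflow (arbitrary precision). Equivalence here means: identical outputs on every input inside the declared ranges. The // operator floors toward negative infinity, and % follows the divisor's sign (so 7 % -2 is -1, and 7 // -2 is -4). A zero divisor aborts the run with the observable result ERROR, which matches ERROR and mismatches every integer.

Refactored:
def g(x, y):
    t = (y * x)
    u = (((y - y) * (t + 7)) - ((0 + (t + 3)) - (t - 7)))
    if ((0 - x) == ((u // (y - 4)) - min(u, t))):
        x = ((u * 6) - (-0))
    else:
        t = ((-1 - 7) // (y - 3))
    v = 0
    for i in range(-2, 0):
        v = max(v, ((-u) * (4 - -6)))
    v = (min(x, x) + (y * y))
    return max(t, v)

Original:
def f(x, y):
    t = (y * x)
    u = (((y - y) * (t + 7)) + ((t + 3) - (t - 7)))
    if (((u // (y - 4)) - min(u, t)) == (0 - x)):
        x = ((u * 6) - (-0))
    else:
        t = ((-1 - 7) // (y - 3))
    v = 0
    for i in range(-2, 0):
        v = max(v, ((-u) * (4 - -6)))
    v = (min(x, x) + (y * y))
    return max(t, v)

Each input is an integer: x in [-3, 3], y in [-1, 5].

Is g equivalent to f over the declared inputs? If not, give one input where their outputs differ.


Not equivalent: x=0, y=5 separates them (25 vs 0).
f: t=0, then u=10, then (((u // (y - 4)) - min(u, t)) == (0 - x)) is false, then t=-4, then v=0, then (i=-2), then v=0, then (i=-1), then v=0, then v=25, then returns 25
g: t=0, then u=-10, then ((0 - x) == ((u // (y - 4)) - min(u, t))) is true, then x=-60, then v=0, then (i=-2), then v=100, then (i=-1), then v=100, then v=-35, then returns 0
verdict: not equivalent; witness: x=0, y=5


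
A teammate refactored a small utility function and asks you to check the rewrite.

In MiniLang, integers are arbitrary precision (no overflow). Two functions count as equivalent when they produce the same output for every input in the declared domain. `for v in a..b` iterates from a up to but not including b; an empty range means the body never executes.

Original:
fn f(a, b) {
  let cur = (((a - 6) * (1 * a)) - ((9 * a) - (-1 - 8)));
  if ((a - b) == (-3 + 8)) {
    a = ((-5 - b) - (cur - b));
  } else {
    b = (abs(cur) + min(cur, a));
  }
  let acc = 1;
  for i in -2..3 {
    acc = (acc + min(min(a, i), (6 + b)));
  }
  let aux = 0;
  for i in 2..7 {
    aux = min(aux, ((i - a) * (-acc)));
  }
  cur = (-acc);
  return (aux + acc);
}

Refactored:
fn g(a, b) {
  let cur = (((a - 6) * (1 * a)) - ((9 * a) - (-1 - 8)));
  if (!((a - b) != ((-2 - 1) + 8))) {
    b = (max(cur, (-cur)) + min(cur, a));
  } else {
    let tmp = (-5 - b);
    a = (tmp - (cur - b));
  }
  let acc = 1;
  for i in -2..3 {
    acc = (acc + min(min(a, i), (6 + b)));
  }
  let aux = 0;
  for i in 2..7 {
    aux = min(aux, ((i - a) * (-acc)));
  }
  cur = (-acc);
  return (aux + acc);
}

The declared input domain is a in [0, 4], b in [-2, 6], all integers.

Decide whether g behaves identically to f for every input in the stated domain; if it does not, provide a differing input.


On input a=0, b=-2, f returns -2 while g returns -1.
verdict: not equivalent; witness: a=0, b=-2


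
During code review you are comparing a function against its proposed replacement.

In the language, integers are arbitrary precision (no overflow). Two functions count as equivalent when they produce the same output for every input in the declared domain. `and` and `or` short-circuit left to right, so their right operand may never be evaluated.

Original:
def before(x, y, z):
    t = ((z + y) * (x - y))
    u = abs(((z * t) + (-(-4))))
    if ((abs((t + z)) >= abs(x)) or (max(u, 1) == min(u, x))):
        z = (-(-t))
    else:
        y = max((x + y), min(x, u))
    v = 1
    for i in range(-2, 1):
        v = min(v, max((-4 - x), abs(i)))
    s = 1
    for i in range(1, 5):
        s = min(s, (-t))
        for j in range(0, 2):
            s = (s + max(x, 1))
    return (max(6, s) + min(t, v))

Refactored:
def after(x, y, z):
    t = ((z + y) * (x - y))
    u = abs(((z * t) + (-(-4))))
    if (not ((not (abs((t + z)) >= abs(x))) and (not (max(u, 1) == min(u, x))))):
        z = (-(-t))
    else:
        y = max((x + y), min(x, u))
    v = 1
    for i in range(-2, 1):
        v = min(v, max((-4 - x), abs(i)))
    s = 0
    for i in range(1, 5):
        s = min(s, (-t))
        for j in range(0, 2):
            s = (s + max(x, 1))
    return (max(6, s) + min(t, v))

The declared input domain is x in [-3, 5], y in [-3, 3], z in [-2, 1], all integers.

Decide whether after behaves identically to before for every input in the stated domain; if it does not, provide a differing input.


Try x=-3, y=1, z=1.
before: t=-8, then u=4, then ((abs((t + z)) >= abs(x)) or (max(u, 1) == min(u, x))) is true, then z=-8, then v=1, then (i=-2), then v=1, then (i=-1), then v=1, then (i=0), then v=0, then s=1, then (i=1), then s=1, then (j=0), then s=2, then (j=1), then s=3, then (i=2), then s=3, then (j=0), then s=4, then (j=1), then s=5, then (i=3), then s=5, then (j=0), then s=6, then (j=1), then s=7, then (i=4), then s=7, then (j=0), then s=8, then (j=1), then s=9, then returns 1
after: t=-8, then u=4, then (not ((not (abs((t + z)) >= abs(x))) and (not (max(u, 1) == min(u, x))))) is true, then z=-8, then v=1, then (i=-2), then v=1, then (i=-1), then v=1, then (i=0), then v=0, then s=0, then (i=1), then s=0, then (j=0), then s=1, then (j=1), then s=2, then (i=2), then s=2, then (j=0), then s=3, then (j=1), then s=4, then (i=3), then s=4, then (j=0), then s=5, then (j=1), then s=6, then (i=4), then s=6, then (j=0), then s=7, then (j=1), then s=8, then returns 0
1 and 0 differ, so these are not the same function on this domain.
verdict: not equivalent; witness: x=-3, y=1, z=1


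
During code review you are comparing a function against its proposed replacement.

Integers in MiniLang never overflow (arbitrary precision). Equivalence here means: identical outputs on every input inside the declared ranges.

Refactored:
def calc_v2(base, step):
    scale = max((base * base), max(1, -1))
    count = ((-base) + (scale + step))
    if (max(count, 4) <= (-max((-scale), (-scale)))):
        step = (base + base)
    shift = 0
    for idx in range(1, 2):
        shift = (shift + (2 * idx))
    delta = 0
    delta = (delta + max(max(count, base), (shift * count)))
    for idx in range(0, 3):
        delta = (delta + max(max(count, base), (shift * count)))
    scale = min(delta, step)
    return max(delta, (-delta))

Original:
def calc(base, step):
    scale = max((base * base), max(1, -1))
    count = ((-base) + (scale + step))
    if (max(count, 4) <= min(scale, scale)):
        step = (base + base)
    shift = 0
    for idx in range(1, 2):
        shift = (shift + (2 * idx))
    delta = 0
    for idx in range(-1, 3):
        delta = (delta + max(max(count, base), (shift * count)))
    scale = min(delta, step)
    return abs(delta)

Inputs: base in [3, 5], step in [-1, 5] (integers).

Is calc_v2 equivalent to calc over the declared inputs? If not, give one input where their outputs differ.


Reading the diff, among the changes: arithmetic usage differs, min/max/abs usage differs, loop structure differs, statement counts differ.
Spot check at base=5, step=2 — calc: scale := 25 | count := 22 | (max(count, 4) <= min(scale, scale)): true | step := 10 | shift := 0 | iter idx=1: | shift := 2 | delta := 0 | iter idx=-1: | delta := 44 | iter idx=0: | delta := 88 | iter idx=1: | delta := 132 | iter idx=2: | delta := 176 | scale := 10 | result 176. calc_v2: scale := 25 | count := 22 | (max(count, 4) <= (-max((-scale), (-scale)))): true | step := 10 | shift := 0 | iter idx=1: | shift := 2 | delta := 0 | delta := 44 | iter idx=0: | delta := 88 | iter idx=1: | delta := 132 | iter idx=2: | delta := 176 | scale := 10 | result 176. Both give 176.
Sweeping the whole domain (21 inputs) finds no disagreement.
verdict: equivalent


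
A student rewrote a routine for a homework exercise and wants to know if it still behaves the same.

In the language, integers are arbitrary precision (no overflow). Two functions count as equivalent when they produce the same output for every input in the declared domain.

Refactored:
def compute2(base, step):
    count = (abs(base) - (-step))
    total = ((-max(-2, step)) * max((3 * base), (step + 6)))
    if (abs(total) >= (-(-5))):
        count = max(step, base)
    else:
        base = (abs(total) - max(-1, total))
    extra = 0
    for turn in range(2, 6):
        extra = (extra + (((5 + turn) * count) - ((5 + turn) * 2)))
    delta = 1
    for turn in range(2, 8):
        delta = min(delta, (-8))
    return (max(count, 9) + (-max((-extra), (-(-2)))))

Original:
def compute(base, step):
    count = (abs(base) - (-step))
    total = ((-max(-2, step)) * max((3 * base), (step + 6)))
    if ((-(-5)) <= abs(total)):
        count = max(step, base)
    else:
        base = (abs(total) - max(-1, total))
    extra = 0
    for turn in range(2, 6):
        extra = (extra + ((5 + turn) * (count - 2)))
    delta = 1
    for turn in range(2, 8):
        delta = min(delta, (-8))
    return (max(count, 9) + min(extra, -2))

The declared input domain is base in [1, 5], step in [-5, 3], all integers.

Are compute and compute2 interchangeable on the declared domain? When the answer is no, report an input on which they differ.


The two are interchangeable: min/max/abs usage differs; also constant usage differs; also arithmetic usage differs; also comparison usage differs, and every declared input agrees.
One worked example (base=3, step=0) — compute: count=3, then total=0, then ((-(-5)) <= abs(total)) is false, then base=0, then extra=0, then (turn=2), then extra=7, then (turn=3), then extra=15, then (turn=4), then extra=24, then (turn=5), then extra=34, then delta=1, then (turn=2), then delta=-8, then (turn=3), then delta=-8, then (turn=4), then delta=-8, then (turn=5), then delta=-8, then (turn=6), then delta=-8, then (turn=7), then delta=-8, then returns 7; compute2: count=3, then total=0, then (abs(total) >= (-(-5))) is false, then base=0, then extra=0, then (turn=2), then extra=7, then (turn=3), then extra=15, then (turn=4), then extra=24, then (turn=5), then extra=34, then delta=1, then (turn=2), then delta=-8, then (turn=3), then delta=-8, then (turn=4), then delta=-8, then (turn=5), then delta=-8, then (turn=6), then delta=-8, then (turn=7), then delta=-8, then returns 7; agreement on 7.
Across all 45 domain points the two functions coincide.
verdict: equivalent


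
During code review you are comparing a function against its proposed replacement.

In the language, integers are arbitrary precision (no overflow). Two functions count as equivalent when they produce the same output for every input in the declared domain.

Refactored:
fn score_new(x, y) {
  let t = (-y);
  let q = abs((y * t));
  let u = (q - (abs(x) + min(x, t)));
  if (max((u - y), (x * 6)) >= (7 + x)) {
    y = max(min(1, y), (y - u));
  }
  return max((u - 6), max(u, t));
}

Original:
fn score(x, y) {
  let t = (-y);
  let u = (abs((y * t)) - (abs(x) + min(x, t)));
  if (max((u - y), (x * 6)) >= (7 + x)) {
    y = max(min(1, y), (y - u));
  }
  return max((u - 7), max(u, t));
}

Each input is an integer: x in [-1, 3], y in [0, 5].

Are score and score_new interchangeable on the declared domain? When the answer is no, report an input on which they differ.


Although `7` became `6`, no input in the stated domain can expose it; all 30 inputs agree.
verdict: equivalent


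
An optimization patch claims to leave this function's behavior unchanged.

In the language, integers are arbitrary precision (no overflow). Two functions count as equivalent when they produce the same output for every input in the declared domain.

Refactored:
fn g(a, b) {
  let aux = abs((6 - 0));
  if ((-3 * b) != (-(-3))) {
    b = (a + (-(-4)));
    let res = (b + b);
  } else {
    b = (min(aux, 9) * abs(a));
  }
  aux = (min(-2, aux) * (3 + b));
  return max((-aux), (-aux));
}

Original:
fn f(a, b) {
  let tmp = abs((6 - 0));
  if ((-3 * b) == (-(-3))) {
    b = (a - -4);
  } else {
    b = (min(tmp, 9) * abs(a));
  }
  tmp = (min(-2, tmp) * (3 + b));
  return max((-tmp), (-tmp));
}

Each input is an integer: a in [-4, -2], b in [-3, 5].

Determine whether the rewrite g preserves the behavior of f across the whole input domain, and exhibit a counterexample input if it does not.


On input a=-4, b=-3, f returns 54 while g returns 6.
verdict: not equivalent; witness: a=-4, b=-3


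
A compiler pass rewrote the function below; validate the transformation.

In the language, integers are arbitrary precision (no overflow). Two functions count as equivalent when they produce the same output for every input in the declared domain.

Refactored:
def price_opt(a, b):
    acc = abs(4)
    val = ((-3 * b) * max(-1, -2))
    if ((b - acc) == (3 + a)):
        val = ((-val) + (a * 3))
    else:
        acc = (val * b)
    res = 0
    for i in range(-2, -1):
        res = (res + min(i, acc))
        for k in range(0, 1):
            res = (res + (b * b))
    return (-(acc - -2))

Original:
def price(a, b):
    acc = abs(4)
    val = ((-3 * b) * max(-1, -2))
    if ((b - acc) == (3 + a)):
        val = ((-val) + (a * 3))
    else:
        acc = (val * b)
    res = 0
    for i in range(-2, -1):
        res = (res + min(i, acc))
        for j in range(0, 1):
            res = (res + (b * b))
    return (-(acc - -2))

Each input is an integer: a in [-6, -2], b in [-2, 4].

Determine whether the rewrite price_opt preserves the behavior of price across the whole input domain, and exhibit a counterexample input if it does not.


Differences: local variable names differ — yet all 35 inputs agree.
verdict: equivalent


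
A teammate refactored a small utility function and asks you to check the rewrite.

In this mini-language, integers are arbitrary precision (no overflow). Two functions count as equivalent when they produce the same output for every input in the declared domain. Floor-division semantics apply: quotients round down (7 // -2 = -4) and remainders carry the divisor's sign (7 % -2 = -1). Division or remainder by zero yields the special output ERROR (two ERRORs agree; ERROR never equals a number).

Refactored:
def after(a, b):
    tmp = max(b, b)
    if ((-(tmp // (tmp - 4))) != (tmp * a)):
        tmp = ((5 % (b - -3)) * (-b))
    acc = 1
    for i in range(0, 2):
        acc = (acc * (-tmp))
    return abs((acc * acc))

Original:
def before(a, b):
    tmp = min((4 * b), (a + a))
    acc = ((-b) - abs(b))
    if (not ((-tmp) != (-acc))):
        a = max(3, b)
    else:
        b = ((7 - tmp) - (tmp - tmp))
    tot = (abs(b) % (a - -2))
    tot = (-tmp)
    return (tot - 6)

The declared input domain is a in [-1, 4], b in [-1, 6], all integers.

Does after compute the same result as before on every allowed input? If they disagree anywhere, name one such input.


Evaluate both at a=-1, b=-1.
before: tmp := -4 | acc := 0 | (not ((-tmp) != (-acc))): false | b := 11 | tot := 0 | tot := 4 | result -2
after: tmp := -1 | ((-(tmp // (tmp - 4))) != (tmp * a)): true | tmp := 1 | acc := 1 | iter i=0: | acc := -1 | iter i=1: | acc := 1 | result 1
-2 != 1, so the rewrite changes behavior.
verdict: not equivalent; witness: a=-1, b=-1


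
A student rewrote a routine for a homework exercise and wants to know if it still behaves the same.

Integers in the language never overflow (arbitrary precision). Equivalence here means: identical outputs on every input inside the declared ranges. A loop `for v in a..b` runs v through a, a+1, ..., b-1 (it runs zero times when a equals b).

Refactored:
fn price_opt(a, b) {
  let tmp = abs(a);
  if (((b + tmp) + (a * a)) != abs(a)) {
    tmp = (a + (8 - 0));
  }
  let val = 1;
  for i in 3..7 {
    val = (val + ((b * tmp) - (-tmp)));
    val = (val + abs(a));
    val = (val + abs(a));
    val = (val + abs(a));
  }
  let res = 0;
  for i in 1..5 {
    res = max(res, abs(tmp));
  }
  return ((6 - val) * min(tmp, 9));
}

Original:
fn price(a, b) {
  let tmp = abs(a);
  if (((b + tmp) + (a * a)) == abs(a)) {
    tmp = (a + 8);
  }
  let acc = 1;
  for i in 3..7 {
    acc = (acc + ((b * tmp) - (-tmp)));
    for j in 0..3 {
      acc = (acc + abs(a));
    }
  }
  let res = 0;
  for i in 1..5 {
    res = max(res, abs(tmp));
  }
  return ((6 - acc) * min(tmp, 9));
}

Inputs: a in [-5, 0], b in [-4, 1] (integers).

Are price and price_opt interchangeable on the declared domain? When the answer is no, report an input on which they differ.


Not equivalent: a=-5, b=-4 separates them (25 vs -57).
price: tmp = 5; (((b + tmp) + (a * a)) == abs(a)) -> false; acc = 1; [i=3]; acc = -14; [j=0]; acc = -9; [j=1]; acc = -4; [j=2]; acc = 1; [i=4]; acc = -14; [j=0]; acc = -9; [j=1]; acc = -4; [j=2]; acc = 1; [i=5]; acc = -14; [j=0]; acc = -9; [j=1]; acc = -4; [j=2]; acc = 1; [i=6]; acc = -14; [j=0]; acc = -9; [j=1]; acc = -4; [j=2]; acc = 1; res = 0; [i=1]; res = 5; [i=2]; res = 5; [i=3]; res = 5; [i=4]; res = 5; return 25
price_opt: tmp = 5; (((b + tmp) + (a * a)) != abs(a)) -> true; tmp = 3; val = 1; [i=3]; val = -8; val = -3; val = 2; val = 7; [i=4]; val = -2; val = 3; val = 8; val = 13; [i=5]; val = 4; val = 9; val = 14; val = 19; [i=6]; val = 10; val = 15; val = 20; val = 25; res = 0; [i=1]; res = 3; [i=2]; res = 3; [i=3]; res = 3; [i=4]; res = 3; return -57
verdict: not equivalent; witness: a=-5, b=-4


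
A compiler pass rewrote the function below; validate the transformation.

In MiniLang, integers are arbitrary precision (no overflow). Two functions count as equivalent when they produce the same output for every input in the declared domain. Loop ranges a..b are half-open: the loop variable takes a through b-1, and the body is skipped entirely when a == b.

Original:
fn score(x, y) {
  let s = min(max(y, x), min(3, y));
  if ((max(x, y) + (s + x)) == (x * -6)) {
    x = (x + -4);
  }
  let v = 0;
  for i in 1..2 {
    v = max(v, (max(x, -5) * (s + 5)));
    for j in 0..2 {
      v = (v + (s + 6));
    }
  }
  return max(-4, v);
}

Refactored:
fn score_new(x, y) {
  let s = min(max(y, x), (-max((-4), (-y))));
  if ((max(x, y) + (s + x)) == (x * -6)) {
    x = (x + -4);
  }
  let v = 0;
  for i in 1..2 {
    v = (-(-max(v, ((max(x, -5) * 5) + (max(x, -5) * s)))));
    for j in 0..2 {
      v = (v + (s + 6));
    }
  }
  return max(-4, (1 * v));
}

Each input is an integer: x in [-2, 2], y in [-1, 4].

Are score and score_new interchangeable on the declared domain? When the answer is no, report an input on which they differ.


Consider the input x=-2, y=4.
score: s = 3; ((max(x, y) + (s + x)) == (x * -6)) -> false; v = 0; [i=1]; v = 0; [j=0]; v = 9; [j=1]; v = 18; return 18
score_new: s = 4; ((max(x, y) + (s + x)) == (x * -6)) -> false; v = 0; [i=1]; v = 0; [j=0]; v = 10; [j=1]; v = 20; return 20
18 against 20: the behavior changed.
verdict: not equivalent; witness: x=-2, y=4


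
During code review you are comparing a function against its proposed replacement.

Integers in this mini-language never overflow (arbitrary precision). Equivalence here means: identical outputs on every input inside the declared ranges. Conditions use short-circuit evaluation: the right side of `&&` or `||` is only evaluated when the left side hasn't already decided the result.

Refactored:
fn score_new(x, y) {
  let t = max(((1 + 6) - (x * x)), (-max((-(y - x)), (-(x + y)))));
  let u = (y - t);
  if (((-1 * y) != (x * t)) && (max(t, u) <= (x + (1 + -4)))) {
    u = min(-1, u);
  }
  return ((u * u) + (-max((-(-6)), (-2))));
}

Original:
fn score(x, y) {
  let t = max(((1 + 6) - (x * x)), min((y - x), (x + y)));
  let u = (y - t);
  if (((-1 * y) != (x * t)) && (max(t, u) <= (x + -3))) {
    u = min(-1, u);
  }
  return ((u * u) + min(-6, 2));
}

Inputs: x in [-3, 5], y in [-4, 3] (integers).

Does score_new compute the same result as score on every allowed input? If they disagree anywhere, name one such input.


The two versions differ — the changes include constant usage differs, and min/max/abs usage differs, and arithmetic usage differs.
As a probe, take x=1, y=0: score runs t = 6; u = -6; (((-1 * y) != (x * t)) && (max(t, u) <= (x + -3))) -> false; return 30; score_new runs t = 6; u = -6; (((-1 * y) != (x * t)) && (max(t, u) <= (x + (1 + -4)))) -> false; return 30; both end at 30.
Checked all 72 inputs in the declared domain: the outputs agree on every one.
verdict: equivalent


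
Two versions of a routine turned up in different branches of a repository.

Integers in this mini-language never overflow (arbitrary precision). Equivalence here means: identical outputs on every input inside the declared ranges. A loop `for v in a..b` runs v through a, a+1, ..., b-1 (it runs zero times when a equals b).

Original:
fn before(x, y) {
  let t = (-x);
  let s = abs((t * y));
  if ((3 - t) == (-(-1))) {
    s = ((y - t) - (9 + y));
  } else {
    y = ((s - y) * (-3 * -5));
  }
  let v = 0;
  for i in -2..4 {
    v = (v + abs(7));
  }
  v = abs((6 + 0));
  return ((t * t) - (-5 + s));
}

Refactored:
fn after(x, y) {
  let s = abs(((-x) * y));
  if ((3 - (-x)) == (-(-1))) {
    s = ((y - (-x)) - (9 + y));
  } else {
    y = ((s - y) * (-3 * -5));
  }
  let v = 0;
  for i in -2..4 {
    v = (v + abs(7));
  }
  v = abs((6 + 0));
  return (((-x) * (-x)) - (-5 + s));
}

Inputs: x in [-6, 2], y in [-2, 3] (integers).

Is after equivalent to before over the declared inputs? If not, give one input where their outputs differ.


This is a faithful refactor — local variable names differ, plus statement counts differ, but the computed results match everywhere.
As a probe, take x=2, y=-1: before runs t = -2; s = 2; ((3 - t) == (-(-1))) -> false; y = 45; v = 0; [i=-2]; v = 7; [i=-1]; v = 14; [i=0]; v = 21; [i=1]; v = 28; [i=2]; v = 35; [i=3]; v = 42; v = 6; return 7; after runs s = 2; ((3 - (-x)) == (-(-1))) -> false; y = 45; v = 0; [i=-2]; v = 7; [i=-1]; v = 14; [i=0]; v = 21; [i=1]; v = 28; [i=2]; v = 35; [i=3]; v = 42; v = 6; return 7; both end at 7.
Sweeping the whole domain (54 inputs) finds no disagreement.
verdict: equivalent
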